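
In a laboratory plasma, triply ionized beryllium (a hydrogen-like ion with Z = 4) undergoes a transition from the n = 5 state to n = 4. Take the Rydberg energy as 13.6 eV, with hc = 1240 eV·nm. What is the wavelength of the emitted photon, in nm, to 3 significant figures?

253 nm

For Z = 4 the level energies scale as Z², so the effective Rydberg energy is 13.6 × 16 = 217.6 eV.
ΔE = 217.6 × (1/4² − 1/5²) = 217.6 × 0.02250 = 4.896 eV.
λ = hc/ΔE = 1240 / 4.896 = 253 nm.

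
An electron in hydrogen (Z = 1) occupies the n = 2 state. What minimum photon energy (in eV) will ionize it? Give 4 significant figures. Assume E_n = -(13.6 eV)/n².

E_2 = −13.60/4 = −3.400 eV, so ionization (to E = 0) requires 3.400 eV.

3.400 eV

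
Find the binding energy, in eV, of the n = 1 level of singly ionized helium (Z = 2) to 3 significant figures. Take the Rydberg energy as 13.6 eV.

E_n = −13.6 Z²/n² = −54.40/n² eV for Z = 2.
E_1 = −54.40/1 = −54.4 eV, so ionization (to E = 0) requires 54.4 eV.

54.4 eV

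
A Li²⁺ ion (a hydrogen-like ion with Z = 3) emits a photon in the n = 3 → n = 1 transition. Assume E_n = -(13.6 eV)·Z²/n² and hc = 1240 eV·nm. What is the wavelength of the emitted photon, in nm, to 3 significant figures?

For Z = 3 the level energies scale as Z², so the effective Rydberg energy is 13.6 × 9 = 122.4 eV.
ΔE = 122.4 × (1/1² − 1/3²) = 122.4 × 0.8889 = 108.8 eV.
λ = hc/ΔE = 1240 / 108.8 = 11.4 nm.

11.4 nm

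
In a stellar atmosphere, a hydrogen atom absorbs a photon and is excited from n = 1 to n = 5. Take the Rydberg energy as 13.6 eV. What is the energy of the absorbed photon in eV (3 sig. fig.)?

13.1 eV

E_5 = −13.60/25 = −0.5440 eV and E_1 = −13.60/1 = −13.60 eV.
The photon energy is |E_5 − E_1| = 13.1 eV.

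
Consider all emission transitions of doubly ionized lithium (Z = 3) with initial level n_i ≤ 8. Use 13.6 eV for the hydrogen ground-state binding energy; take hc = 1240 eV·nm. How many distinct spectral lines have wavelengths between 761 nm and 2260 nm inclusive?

Enumerate all n_i → n_f pairs with 1 ≤ n_f < n_i ≤ 8 and compute λ = 1240 / [13.6·9·(1/n_f² − 1/n_i²)].
Lines falling in [761, 2260] nm: 6→5 (828.9 nm), 8→6 (833.6 nm), 7→6 (1375 nm), 8→7 (2118 nm).

4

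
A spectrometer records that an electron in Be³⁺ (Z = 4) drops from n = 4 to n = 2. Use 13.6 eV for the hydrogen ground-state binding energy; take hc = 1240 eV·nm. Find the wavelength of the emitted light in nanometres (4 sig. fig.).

For Z = 4 the level energies scale as Z², so the effective Rydberg energy is 13.6 × 16 = 217.6 eV.
ΔE = 217.6 × (1/2² − 1/4²) = 217.6 × 0.1875 = 40.80 eV.
λ = hc/ΔE = 1240 / 40.80 = 30.39 nm.

30.39 nm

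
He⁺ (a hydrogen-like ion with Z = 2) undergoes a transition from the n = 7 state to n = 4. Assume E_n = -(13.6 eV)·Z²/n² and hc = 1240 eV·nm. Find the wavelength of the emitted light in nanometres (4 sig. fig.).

For Z = 2 the level energies scale as Z², so the effective Rydberg energy is 13.6 × 4 = 54.40 eV.
ΔE = 54.40 × (1/4² − 1/7²) = 54.40 × 0.04209 = 2.290 eV.
λ = hc/ΔE = 1240 / 2.290 = 541.5 nm.

541.5 nm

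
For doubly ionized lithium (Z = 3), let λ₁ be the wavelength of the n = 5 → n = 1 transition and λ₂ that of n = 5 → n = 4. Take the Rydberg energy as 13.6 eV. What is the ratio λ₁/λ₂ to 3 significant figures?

0.0234

λ ∝ 1/ΔE ∝ 1/(1/n_f² − 1/n_i²), and the Z² and hc factors cancel in the ratio.
λ₁/λ₂ = (1/4² − 1/5²)/(1/1² − 1/5²) = 0.02250/0.9600 = 0.0234.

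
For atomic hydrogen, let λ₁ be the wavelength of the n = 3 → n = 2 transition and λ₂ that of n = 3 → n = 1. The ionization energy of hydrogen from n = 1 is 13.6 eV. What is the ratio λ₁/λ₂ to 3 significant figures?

λ ∝ 1/ΔE ∝ 1/(1/n_f² − 1/n_i²), and the Z² and hc factors cancel in the ratio.
λ₁/λ₂ = (1/1² − 1/3²)/(1/2² − 1/3²) = 0.8889/0.1389 = 6.40.

6.40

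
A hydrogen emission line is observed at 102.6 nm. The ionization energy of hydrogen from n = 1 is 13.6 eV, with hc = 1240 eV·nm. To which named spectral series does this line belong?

Lyman

ΔE = 1240/102.6 = 12.09 eV.
This matches 13.6 × (1/1² − 1/3²), so n_f = 1: the Lyman series.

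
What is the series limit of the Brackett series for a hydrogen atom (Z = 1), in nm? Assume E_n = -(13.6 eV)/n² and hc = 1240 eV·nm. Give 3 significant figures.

1460 nm

The Brackett series has lower level n_f = 4; the series limit corresponds to n_i → ∞.
ΔE_max = 13.6 × 1 / 4² = 0.8500 eV.
λ_min = 1240 / 0.8500 = 1460 nm.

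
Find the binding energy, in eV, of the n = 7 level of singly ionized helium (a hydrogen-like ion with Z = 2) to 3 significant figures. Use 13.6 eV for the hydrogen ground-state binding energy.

E_n = −13.6 Z²/n² = −54.40/n² eV for Z = 2.
E_7 = −54.40/49 = −1.11 eV, so ionization (to E = 0) requires 1.11 eV.

1.11 eV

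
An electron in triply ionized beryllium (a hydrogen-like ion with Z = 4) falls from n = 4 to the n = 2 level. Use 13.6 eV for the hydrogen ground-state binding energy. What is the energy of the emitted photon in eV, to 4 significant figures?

40.80 eV

The Bohr energies scale as Z², so for Z = 4: E_n = −217.6/n² eV.
E_4 = −217.6/16 = −13.60 eV and E_2 = −217.6/4 = −54.40 eV.
The photon energy is |E_4 − E_2| = 40.80 eV.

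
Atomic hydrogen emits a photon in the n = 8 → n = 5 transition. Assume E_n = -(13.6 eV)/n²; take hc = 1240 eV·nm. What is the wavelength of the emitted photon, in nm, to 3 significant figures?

3740 nm

ΔE = 13.60 × (1/5² − 1/8²) = 13.60 × 0.02438 = 0.3315 eV.
λ = hc/ΔE = 1240 / 0.3315 = 3740 nm.
This line belongs to the Pfund series.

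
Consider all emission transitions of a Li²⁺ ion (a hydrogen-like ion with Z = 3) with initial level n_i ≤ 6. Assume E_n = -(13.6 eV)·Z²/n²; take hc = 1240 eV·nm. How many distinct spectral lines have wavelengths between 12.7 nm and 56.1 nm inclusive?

4

Enumerate all n_i → n_f pairs with 1 ≤ n_f < n_i ≤ 6 and compute λ = 1240 / [13.6·9·(1/n_f² − 1/n_i²)].
Lines falling in [12.7, 56.1] nm: 2→1 (13.51 nm), 6→2 (45.59 nm), 5→2 (48.24 nm), 4→2 (54.03 nm).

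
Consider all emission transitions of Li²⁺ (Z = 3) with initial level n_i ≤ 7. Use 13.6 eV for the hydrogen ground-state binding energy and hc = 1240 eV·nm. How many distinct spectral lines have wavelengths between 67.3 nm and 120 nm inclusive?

2

Enumerate all n_i → n_f pairs with 1 ≤ n_f < n_i ≤ 7 and compute λ = 1240 / [13.6·9·(1/n_f² − 1/n_i²)].
Lines falling in [67.3, 120] nm: 3→2 (72.94 nm), 7→3 (111.7 nm).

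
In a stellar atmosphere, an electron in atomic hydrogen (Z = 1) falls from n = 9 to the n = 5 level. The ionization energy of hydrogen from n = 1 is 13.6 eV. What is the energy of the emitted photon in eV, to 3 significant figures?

E_9 = −13.60/81 = −0.1679 eV and E_5 = −13.60/25 = −0.5440 eV.
The photon energy is |E_9 − E_5| = 0.376 eV.

0.376 eV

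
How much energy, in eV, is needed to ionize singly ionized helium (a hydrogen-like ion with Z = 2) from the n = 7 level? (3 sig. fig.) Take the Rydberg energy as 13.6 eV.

E_n = −13.6 Z²/n² = −54.40/n² eV for Z = 2.
E_7 = −54.40/49 = −1.11 eV, so ionization (to E = 0) requires 1.11 eV.

1.11 eV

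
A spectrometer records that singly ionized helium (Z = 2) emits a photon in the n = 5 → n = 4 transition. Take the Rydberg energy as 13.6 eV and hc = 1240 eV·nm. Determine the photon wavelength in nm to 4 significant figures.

For Z = 2 the level energies scale as Z², so the effective Rydberg energy is 13.6 × 4 = 54.40 eV.
ΔE = 54.40 × (1/4² − 1/5²) = 54.40 × 0.02250 = 1.224 eV.
λ = hc/ΔE = 1240 / 1.224 = 1013 nm.

1013 nm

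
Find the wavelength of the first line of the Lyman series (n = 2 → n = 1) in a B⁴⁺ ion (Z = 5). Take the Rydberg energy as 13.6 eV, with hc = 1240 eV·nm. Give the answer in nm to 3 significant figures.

The Lyman series terminates on n_f = 1; the first line has n_i = 1+1 = 2.
ΔE = 340.0 × (1/1² − 1/2²) = 255.0 eV.
λ = 1240 / 255.0 = 4.86 nm.

4.86 nm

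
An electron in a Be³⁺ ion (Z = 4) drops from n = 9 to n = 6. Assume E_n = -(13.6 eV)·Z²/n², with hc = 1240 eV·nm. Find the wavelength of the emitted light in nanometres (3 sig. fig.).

For Z = 4 the level energies scale as Z², so the effective Rydberg energy is 13.6 × 16 = 217.6 eV.
ΔE = 217.6 × (1/6² − 1/9²) = 217.6 × 0.01543 = 3.358 eV.
λ = hc/ΔE = 1240 / 3.358 = 369 nm.

369 nm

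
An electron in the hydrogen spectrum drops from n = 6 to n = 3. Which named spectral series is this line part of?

The series is set by the lower level: n_f = 3 is the Paschen series.

Paschen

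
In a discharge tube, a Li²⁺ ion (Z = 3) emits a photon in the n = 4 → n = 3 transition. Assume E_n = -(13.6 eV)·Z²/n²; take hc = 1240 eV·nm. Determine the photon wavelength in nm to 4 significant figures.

For Z = 3 the level energies scale as Z², so the effective Rydberg energy is 13.6 × 9 = 122.4 eV.
ΔE = 122.4 × (1/3² − 1/4²) = 122.4 × 0.04861 = 5.950 eV.
λ = hc/ΔE = 1240 / 5.950 = 208.4 nm.

208.4 nm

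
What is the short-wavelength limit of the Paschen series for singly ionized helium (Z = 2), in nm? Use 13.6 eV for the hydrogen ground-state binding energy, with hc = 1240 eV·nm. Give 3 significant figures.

The Paschen series has lower level n_f = 3; the series limit corresponds to n_i → ∞.
ΔE_max = 13.6 × 4 / 3² = 6.044 eV.
λ_min = 1240 / 6.044 = 205 nm.

205 nm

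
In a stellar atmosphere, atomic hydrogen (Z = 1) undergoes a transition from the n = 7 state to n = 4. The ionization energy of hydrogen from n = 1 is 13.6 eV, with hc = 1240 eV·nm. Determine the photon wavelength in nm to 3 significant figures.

2170 nm

ΔE = 13.60 × (1/4² − 1/7²) = 13.60 × 0.04209 = 0.5724 eV.
λ = hc/ΔE = 1240 / 0.5724 = 2170 nm.
This line belongs to the Brackett series.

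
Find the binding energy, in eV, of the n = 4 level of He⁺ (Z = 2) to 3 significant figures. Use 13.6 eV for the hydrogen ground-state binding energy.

E_n = −13.6 Z²/n² = −54.40/n² eV for Z = 2.
E_4 = −54.40/16 = −3.40 eV, so ionization (to E = 0) requires 3.40 eV.

3.40 eV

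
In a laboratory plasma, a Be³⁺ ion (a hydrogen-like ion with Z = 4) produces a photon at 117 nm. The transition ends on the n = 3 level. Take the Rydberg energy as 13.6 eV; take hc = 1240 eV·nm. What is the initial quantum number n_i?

The photon energy is ΔE = hc/λ = 1240 / 117 = 10.60 eV.
With Z = 4, ΔE = 217.6 × (1/n_f² − 1/n_i²), so 1/n_f² − 1/n_i² = 0.04871.
With n_f = 3: 1/n_i² = 1/9 − 0.04871 = 0.06241, so n_i ≈ 4.00.

n_i = 4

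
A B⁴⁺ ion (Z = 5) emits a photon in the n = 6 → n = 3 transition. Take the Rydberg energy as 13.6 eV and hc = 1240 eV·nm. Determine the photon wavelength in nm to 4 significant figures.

For Z = 5 the level energies scale as Z², so the effective Rydberg energy is 13.6 × 25 = 340.0 eV.
ΔE = 340.0 × (1/3² − 1/6²) = 340.0 × 0.08333 = 28.33 eV.
λ = hc/ΔE = 1240 / 28.33 = 43.76 nm.

43.76 nm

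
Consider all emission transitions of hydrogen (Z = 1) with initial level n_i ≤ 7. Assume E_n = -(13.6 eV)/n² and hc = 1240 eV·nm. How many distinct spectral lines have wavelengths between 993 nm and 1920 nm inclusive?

4

Enumerate all n_i → n_f pairs with 1 ≤ n_f < n_i ≤ 7 and compute λ = 1240 / [13.6·1·(1/n_f² − 1/n_i²)].
Lines falling in [993, 1920] nm: 7→3 (1005 nm), 6→3 (1094 nm), 5→3 (1282 nm), 4→3 (1876 nm).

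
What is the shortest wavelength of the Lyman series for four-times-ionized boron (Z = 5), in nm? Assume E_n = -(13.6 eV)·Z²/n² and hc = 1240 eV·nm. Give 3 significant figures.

The Lyman series has lower level n_f = 1; the series limit corresponds to n_i → ∞.
ΔE_max = 13.6 × 25 / 1² = 340.0 eV.
λ_min = 1240 / 340.0 = 3.65 nm.

3.65 nm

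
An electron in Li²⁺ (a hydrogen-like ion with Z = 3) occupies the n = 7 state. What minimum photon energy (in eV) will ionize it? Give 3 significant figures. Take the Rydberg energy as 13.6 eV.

E_n = −13.6 Z²/n² = −122.4/n² eV for Z = 3.
E_7 = −122.4/49 = −2.50 eV, so ionization (to E = 0) requires 2.50 eV.

2.50 eV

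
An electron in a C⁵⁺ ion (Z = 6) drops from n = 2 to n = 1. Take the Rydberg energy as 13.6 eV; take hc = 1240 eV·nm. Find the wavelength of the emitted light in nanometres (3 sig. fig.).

For Z = 6 the level energies scale as Z², so the effective Rydberg energy is 13.6 × 36 = 489.6 eV.
ΔE = 489.6 × (1/1² − 1/2²) = 489.6 × 0.7500 = 367.2 eV.
λ = hc/ΔE = 1240 / 367.2 = 3.38 nm.

3.38 nm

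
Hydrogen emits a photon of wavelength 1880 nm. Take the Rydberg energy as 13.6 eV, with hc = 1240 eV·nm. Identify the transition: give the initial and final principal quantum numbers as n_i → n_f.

n_i = 4, n_f = 3

The photon energy is ΔE = hc/λ = 1240 / 1880 = 0.6596 eV.
With Z = 1, ΔE = 13.60 × (1/n_f² − 1/n_i²), so 1/n_f² − 1/n_i² = 0.04850.
Trying n_f = 3 gives 1/n_i² = 0.06261, i.e. n_i ≈ 4; this pair matches.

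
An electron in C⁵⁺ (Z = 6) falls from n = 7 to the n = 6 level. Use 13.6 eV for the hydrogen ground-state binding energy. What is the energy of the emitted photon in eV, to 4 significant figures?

The Bohr energies scale as Z², so for Z = 6: E_n = −489.6/n² eV.
E_7 = −489.6/49 = −9.992 eV and E_6 = −489.6/36 = −13.60 eV.
The photon energy is |E_7 − E_6| = 3.608 eV.

3.608 eV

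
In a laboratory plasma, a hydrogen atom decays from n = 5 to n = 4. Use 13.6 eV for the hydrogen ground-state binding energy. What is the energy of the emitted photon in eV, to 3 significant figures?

0.306 eV

E_5 = −13.60/25 = −0.5440 eV and E_4 = −13.60/16 = −0.8500 eV.
The photon energy is |E_5 − E_4| = 0.306 eV.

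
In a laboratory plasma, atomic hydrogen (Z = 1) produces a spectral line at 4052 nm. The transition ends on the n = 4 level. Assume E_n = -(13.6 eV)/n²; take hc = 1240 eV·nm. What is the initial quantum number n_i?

The photon energy is ΔE = hc/λ = 1240 / 4052 = 0.3060 eV.
With Z = 1, ΔE = 13.60 × (1/n_f² − 1/n_i²), so 1/n_f² − 1/n_i² = 0.02250.
With n_f = 4: 1/n_i² = 1/16 − 0.02250 = 0.04000, so n_i ≈ 5.00.

n_i = 5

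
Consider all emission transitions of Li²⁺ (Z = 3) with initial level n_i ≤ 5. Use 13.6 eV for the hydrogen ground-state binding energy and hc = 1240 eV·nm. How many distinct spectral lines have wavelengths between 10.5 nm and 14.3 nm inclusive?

4

Enumerate all n_i → n_f pairs with 1 ≤ n_f < n_i ≤ 5 and compute λ = 1240 / [13.6·9·(1/n_f² − 1/n_i²)].
Lines falling in [10.5, 14.3] nm: 5→1 (10.55 nm), 4→1 (10.81 nm), 3→1 (11.40 nm), 2→1 (13.51 nm).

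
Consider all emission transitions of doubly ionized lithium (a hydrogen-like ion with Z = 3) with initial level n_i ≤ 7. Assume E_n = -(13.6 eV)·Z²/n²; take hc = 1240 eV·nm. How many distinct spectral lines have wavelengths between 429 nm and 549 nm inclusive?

Enumerate all n_i → n_f pairs with 1 ≤ n_f < n_i ≤ 7 and compute λ = 1240 / [13.6·9·(1/n_f² − 1/n_i²)].
Lines falling in [429, 549] nm: 5→4 (450.3 nm), 7→5 (517.1 nm).

2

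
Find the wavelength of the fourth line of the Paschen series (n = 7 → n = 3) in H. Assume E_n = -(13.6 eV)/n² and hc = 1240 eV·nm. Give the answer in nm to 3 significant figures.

The Paschen series terminates on n_f = 3; the fourth line has n_i = 3+4 = 7.
ΔE = 13.60 × (1/3² − 1/7²) = 1.234 eV.
λ = 1240 / 1.234 = 1010 nm.

1010 nm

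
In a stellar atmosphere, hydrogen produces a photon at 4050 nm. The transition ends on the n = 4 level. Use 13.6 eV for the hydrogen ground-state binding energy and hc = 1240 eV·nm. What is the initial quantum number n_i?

n_i = 5

The photon energy is ΔE = hc/λ = 1240 / 4050 = 0.3062 eV.
With Z = 1, ΔE = 13.60 × (1/n_f² − 1/n_i²), so 1/n_f² − 1/n_i² = 0.02251.
With n_f = 4: 1/n_i² = 1/16 − 0.02251 = 0.03999, so n_i ≈ 5.00.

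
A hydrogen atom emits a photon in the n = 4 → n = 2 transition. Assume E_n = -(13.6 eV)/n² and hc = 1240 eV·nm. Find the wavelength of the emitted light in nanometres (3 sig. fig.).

ΔE = 13.60 × (1/2² − 1/4²) = 13.60 × 0.1875 = 2.550 eV.
λ = hc/ΔE = 1240 / 2.550 = 486 nm.

486 nm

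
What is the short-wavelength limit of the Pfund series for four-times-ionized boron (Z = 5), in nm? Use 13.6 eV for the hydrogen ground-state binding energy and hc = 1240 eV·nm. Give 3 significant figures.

91.2 nm

The Pfund series has lower level n_f = 5; the series limit corresponds to n_i → ∞.
ΔE_max = 13.6 × 25 / 5² = 13.60 eV.
λ_min = 1240 / 13.60 = 91.2 nm.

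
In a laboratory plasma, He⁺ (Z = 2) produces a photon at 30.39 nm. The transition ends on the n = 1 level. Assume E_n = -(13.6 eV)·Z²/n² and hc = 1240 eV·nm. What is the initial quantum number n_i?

The photon energy is ΔE = hc/λ = 1240 / 30.39 = 40.80 eV.
With Z = 2, ΔE = 54.40 × (1/n_f² − 1/n_i²), so 1/n_f² − 1/n_i² = 0.7501.
With n_f = 1: 1/n_i² = 1/1 − 0.7501 = 0.2499, so n_i ≈ 2.00.

n_i = 2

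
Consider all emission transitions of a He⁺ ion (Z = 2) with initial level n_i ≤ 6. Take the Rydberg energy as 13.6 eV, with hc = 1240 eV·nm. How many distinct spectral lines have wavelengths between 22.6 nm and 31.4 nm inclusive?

Enumerate all n_i → n_f pairs with 1 ≤ n_f < n_i ≤ 6 and compute λ = 1240 / [13.6·4·(1/n_f² − 1/n_i²)].
Lines falling in [22.6, 31.4] nm: 6→1 (23.45 nm), 5→1 (23.74 nm), 4→1 (24.31 nm), 3→1 (25.64 nm), 2→1 (30.39 nm).

5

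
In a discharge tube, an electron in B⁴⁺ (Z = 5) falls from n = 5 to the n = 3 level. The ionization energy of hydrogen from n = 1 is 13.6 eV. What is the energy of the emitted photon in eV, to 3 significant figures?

The Bohr energies scale as Z², so for Z = 5: E_n = −340.0/n² eV.
E_5 = −340.0/25 = −13.60 eV and E_3 = −340.0/9 = −37.78 eV.
The photon energy is |E_5 − E_3| = 24.2 eV.

24.2 eV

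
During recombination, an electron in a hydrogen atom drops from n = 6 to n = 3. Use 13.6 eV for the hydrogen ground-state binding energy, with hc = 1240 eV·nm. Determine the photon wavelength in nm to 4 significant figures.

ΔE = 13.60 × (1/3² − 1/6²) = 13.60 × 0.08333 = 1.133 eV.
λ = hc/ΔE = 1240 / 1.133 = 1094 nm.
This line belongs to the Paschen series.

1094 nm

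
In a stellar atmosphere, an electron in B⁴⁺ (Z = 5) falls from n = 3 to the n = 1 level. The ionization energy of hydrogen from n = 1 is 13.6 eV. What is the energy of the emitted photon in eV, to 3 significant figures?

The Bohr energies scale as Z², so for Z = 5: E_n = −340.0/n² eV.
E_3 = −340.0/9 = −37.78 eV and E_1 = −340.0/1 = −340.0 eV.
The photon energy is |E_3 − E_1| = 302 eV.

302 eV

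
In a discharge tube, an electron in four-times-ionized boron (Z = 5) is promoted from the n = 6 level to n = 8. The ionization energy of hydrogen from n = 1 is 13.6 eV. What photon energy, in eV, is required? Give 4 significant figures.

The Bohr energies scale as Z², so for Z = 5: E_n = −340.0/n² eV.
E_8 = −340.0/64 = −5.313 eV and E_6 = −340.0/36 = −9.444 eV.
The photon energy is |E_8 − E_6| = 4.132 eV.

4.132 eV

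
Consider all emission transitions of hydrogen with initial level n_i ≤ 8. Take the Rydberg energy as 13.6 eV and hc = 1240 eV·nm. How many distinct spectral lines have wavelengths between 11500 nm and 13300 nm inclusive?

1

Enumerate all n_i → n_f pairs with 1 ≤ n_f < n_i ≤ 8 and compute λ = 1240 / [13.6·1·(1/n_f² − 1/n_i²)].
Lines falling in [11500, 13300] nm: 7→6 (12370 nm).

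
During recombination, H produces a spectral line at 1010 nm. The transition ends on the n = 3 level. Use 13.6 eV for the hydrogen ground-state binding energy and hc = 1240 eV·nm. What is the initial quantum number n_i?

The photon energy is ΔE = hc/λ = 1240 / 1010 = 1.228 eV.
With Z = 1, ΔE = 13.60 × (1/n_f² − 1/n_i²), so 1/n_f² − 1/n_i² = 0.09027.
With n_f = 3: 1/n_i² = 1/9 − 0.09027 = 0.02084, so n_i ≈ 6.93.

n_i = 7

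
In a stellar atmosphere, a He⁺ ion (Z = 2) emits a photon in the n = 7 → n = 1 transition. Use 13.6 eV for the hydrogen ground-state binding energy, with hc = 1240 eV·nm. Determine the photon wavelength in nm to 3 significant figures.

23.3 nm

For Z = 2 the level energies scale as Z², so the effective Rydberg energy is 13.6 × 4 = 54.40 eV.
ΔE = 54.40 × (1/1² − 1/7²) = 54.40 × 0.9796 = 53.29 eV.
λ = hc/ΔE = 1240 / 53.29 = 23.3 nm.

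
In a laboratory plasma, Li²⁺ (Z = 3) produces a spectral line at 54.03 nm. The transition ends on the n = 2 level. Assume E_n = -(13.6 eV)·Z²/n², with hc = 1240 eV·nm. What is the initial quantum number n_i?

The photon energy is ΔE = hc/λ = 1240 / 54.03 = 22.95 eV.
With Z = 3, ΔE = 122.4 × (1/n_f² − 1/n_i²), so 1/n_f² − 1/n_i² = 0.1875.
With n_f = 2: 1/n_i² = 1/4 − 0.1875 = 0.06250, so n_i ≈ 4.00.

n_i = 4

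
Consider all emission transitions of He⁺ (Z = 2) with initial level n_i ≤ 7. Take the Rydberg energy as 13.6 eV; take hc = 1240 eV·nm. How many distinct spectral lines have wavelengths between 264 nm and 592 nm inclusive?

Enumerate all n_i → n_f pairs with 1 ≤ n_f < n_i ≤ 7 and compute λ = 1240 / [13.6·4·(1/n_f² − 1/n_i²)].
Lines falling in [264, 592] nm: 6→3 (273.5 nm), 5→3 (320.5 nm), 4→3 (468.9 nm), 7→4 (541.5 nm).

4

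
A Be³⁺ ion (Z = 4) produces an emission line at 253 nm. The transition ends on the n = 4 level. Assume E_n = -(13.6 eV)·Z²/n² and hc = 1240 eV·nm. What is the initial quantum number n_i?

n_i = 5

The photon energy is ΔE = hc/λ = 1240 / 253 = 4.901 eV.
With Z = 4, ΔE = 217.6 × (1/n_f² − 1/n_i²), so 1/n_f² − 1/n_i² = 0.02252.
With n_f = 4: 1/n_i² = 1/16 − 0.02252 = 0.03998, so n_i ≈ 5.00.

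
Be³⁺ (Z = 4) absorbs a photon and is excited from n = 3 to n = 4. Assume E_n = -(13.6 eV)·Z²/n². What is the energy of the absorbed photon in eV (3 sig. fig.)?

The Bohr energies scale as Z², so for Z = 4: E_n = −217.6/n² eV.
E_4 = −217.6/16 = −13.60 eV and E_3 = −217.6/9 = −24.18 eV.
The photon energy is |E_4 − E_3| = 10.6 eV.

10.6 eV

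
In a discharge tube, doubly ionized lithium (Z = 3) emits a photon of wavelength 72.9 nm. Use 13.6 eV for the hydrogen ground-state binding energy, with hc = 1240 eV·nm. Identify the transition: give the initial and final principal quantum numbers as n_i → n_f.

n_i = 3, n_f = 2

The photon energy is ΔE = hc/λ = 1240 / 72.9 = 17.01 eV.
With Z = 3, ΔE = 122.4 × (1/n_f² − 1/n_i²), so 1/n_f² − 1/n_i² = 0.1390.
Trying n_f = 2 gives 1/n_i² = 0.1110, i.e. n_i ≈ 3; this pair matches.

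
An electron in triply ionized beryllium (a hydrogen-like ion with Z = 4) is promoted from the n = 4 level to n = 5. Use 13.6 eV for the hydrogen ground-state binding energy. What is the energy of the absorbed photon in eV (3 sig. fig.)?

4.90 eV

The Bohr energies scale as Z², so for Z = 4: E_n = −217.6/n² eV.
E_5 = −217.6/25 = −8.704 eV and E_4 = −217.6/16 = −13.60 eV.
The photon energy is |E_5 − E_4| = 4.90 eV.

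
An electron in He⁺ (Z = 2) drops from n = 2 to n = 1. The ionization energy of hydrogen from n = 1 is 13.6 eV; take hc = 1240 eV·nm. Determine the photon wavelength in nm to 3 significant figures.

For Z = 2 the level energies scale as Z², so the effective Rydberg energy is 13.6 × 4 = 54.40 eV.
ΔE = 54.40 × (1/1² − 1/2²) = 54.40 × 0.7500 = 40.80 eV.
λ = hc/ΔE = 1240 / 40.80 = 30.4 nm.

30.4 nm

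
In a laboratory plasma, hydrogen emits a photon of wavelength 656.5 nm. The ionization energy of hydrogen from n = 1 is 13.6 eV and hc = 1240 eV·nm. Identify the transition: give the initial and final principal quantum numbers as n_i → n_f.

The photon energy is ΔE = hc/λ = 1240 / 656.5 = 1.889 eV.
With Z = 1, ΔE = 13.60 × (1/n_f² − 1/n_i²), so 1/n_f² − 1/n_i² = 0.1389.
Trying n_f = 2 gives 1/n_i² = 0.1111, i.e. n_i ≈ 3; this pair matches.

n_i = 3, n_f = 2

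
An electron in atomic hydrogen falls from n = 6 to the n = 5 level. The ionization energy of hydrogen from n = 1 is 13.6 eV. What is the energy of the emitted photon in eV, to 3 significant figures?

0.166 eV

E_6 = −13.60/36 = −0.3778 eV and E_5 = −13.60/25 = −0.5440 eV.
The photon energy is |E_6 − E_5| = 0.166 eV.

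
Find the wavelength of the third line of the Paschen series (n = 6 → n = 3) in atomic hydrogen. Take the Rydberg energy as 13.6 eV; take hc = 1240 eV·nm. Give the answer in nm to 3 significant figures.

1090 nm

The Paschen series terminates on n_f = 3; the third line has n_i = 3+3 = 6.
ΔE = 13.60 × (1/3² − 1/6²) = 1.133 eV.
λ = 1240 / 1.133 = 1090 nm.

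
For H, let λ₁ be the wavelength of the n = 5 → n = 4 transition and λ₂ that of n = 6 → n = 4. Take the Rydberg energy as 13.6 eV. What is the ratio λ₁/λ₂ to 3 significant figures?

1.54

λ ∝ 1/ΔE ∝ 1/(1/n_f² − 1/n_i²), and the Z² and hc factors cancel in the ratio.
λ₁/λ₂ = (1/4² − 1/6²)/(1/4² − 1/5²) = 0.03472/0.02250 = 1.54.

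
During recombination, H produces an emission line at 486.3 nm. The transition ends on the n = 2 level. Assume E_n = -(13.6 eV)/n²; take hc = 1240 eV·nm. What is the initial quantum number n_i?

n_i = 4

The photon energy is ΔE = hc/λ = 1240 / 486.3 = 2.550 eV.
With Z = 1, ΔE = 13.60 × (1/n_f² − 1/n_i²), so 1/n_f² − 1/n_i² = 0.1875.
With n_f = 2: 1/n_i² = 1/4 − 0.1875 = 0.06251, so n_i ≈ 4.00.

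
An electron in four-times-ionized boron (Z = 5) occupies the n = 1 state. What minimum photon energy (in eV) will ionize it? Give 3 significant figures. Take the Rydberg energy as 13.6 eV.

340 eV

E_n = −13.6 Z²/n² = −340.0/n² eV for Z = 5.
E_1 = −340.0/1 = −340 eV, so ionization (to E = 0) requires 340 eV.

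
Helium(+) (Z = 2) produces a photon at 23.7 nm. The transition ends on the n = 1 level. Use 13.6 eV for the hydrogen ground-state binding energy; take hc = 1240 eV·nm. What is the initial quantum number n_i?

The photon energy is ΔE = hc/λ = 1240 / 23.7 = 52.32 eV.
With Z = 2, ΔE = 54.40 × (1/n_f² − 1/n_i²), so 1/n_f² − 1/n_i² = 0.9618.
With n_f = 1: 1/n_i² = 1/1 − 0.9618 = 0.03822, so n_i ≈ 5.11.

n_i = 5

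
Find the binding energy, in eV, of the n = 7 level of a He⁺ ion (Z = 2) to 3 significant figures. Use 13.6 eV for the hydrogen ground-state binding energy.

E_n = −13.6 Z²/n² = −54.40/n² eV for Z = 2.
E_7 = −54.40/49 = −1.11 eV, so ionization (to E = 0) requires 1.11 eV.

1.11 eV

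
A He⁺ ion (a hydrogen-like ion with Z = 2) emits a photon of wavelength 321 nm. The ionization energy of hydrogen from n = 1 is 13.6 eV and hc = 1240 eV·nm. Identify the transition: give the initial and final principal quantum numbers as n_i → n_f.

n_i = 5, n_f = 3

The photon energy is ΔE = hc/λ = 1240 / 321 = 3.863 eV.
With Z = 2, ΔE = 54.40 × (1/n_f² − 1/n_i²), so 1/n_f² − 1/n_i² = 0.07101.
Trying n_f = 3 gives 1/n_i² = 0.04010, i.e. n_i ≈ 5; this pair matches.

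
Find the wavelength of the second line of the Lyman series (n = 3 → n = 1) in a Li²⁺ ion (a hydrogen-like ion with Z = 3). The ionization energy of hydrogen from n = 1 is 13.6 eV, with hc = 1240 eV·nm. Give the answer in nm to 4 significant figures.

The Lyman series terminates on n_f = 1; the second line has n_i = 1+2 = 3.
ΔE = 122.4 × (1/1² − 1/3²) = 108.8 eV.
λ = 1240 / 108.8 = 11.40 nm.

11.40 nm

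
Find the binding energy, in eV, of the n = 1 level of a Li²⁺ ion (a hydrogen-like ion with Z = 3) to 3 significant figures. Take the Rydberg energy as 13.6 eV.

122 eV

E_n = −13.6 Z²/n² = −122.4/n² eV for Z = 3.
E_1 = −122.4/1 = −122 eV, so ionization (to E = 0) requires 122 eV.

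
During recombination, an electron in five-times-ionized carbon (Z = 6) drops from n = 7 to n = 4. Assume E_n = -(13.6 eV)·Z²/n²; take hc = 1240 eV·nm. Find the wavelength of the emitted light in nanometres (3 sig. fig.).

60.2 nm

For Z = 6 the level energies scale as Z², so the effective Rydberg energy is 13.6 × 36 = 489.6 eV.
ΔE = 489.6 × (1/4² − 1/7²) = 489.6 × 0.04209 = 20.61 eV.
λ = hc/ΔE = 1240 / 20.61 = 60.2 nm.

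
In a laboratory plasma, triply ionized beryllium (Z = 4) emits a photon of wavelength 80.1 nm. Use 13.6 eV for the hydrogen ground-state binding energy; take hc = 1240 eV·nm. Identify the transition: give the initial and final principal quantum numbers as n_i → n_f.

n_i = 5, n_f = 3

The photon energy is ΔE = hc/λ = 1240 / 80.1 = 15.48 eV.
With Z = 4, ΔE = 217.6 × (1/n_f² − 1/n_i²), so 1/n_f² − 1/n_i² = 0.07114.
Trying n_f = 3 gives 1/n_i² = 0.03997, i.e. n_i ≈ 5; this pair matches.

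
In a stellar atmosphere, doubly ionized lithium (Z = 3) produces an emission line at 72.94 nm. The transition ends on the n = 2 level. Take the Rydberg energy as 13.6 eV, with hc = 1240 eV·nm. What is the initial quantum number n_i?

n_i = 3

The photon energy is ΔE = hc/λ = 1240 / 72.94 = 17.00 eV.
With Z = 3, ΔE = 122.4 × (1/n_f² − 1/n_i²), so 1/n_f² − 1/n_i² = 0.1389.
With n_f = 2: 1/n_i² = 1/4 − 0.1389 = 0.1111, so n_i ≈ 3.00.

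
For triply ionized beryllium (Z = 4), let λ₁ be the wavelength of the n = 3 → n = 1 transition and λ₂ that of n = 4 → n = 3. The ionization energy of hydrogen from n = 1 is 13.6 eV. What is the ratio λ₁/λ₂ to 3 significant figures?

0.0547

λ ∝ 1/ΔE ∝ 1/(1/n_f² − 1/n_i²), and the Z² and hc factors cancel in the ratio.
λ₁/λ₂ = (1/3² − 1/4²)/(1/1² − 1/3²) = 0.04861/0.8889 = 0.0547.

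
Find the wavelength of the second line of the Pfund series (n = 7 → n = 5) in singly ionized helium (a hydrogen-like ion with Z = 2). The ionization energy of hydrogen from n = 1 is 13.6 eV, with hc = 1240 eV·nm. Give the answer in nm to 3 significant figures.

The Pfund series terminates on n_f = 5; the second line has n_i = 5+2 = 7.
ΔE = 54.40 × (1/5² − 1/7²) = 1.066 eV.
λ = 1240 / 1.066 = 1160 nm.

1160 nm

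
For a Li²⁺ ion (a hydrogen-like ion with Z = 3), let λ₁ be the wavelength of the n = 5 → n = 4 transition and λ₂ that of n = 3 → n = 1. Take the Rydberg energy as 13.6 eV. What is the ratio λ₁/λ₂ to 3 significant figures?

39.5

λ ∝ 1/ΔE ∝ 1/(1/n_f² − 1/n_i²), and the Z² and hc factors cancel in the ratio.
λ₁/λ₂ = (1/1² − 1/3²)/(1/4² − 1/5²) = 0.8889/0.02250 = 39.5.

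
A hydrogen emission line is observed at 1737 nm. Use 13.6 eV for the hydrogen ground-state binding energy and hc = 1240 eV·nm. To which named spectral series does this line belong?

ΔE = 1240/1737 = 0.7139 eV.
This matches 13.6 × (1/4² − 1/10²), so n_f = 4: the Brackett series.

Brackett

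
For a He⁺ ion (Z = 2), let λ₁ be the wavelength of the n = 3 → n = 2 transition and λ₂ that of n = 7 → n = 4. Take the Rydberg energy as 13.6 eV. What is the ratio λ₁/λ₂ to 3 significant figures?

λ ∝ 1/ΔE ∝ 1/(1/n_f² − 1/n_i²), and the Z² and hc factors cancel in the ratio.
λ₁/λ₂ = (1/4² − 1/7²)/(1/2² − 1/3²) = 0.04209/0.1389 = 0.303.

0.303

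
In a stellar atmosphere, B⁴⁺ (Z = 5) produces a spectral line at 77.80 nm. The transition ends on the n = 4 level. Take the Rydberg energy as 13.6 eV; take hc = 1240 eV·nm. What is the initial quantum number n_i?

n_i = 8

The photon energy is ΔE = hc/λ = 1240 / 77.80 = 15.94 eV.
With Z = 5, ΔE = 340.0 × (1/n_f² − 1/n_i²), so 1/n_f² − 1/n_i² = 0.04688.
With n_f = 4: 1/n_i² = 1/16 − 0.04688 = 0.01562, so n_i ≈ 8.00.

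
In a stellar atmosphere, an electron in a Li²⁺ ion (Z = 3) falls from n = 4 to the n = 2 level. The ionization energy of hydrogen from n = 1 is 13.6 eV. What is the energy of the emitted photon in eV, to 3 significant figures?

23.0 eV

The Bohr energies scale as Z², so for Z = 3: E_n = −122.4/n² eV.
E_4 = −122.4/16 = −7.650 eV and E_2 = −122.4/4 = −30.60 eV.
The photon energy is |E_4 − E_2| = 23.0 eV.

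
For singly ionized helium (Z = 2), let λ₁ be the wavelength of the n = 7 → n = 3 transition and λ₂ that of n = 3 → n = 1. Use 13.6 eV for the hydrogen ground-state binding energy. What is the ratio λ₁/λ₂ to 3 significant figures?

9.80

λ ∝ 1/ΔE ∝ 1/(1/n_f² − 1/n_i²), and the Z² and hc factors cancel in the ratio.
λ₁/λ₂ = (1/1² − 1/3²)/(1/3² − 1/7²) = 0.8889/0.09070 = 9.80.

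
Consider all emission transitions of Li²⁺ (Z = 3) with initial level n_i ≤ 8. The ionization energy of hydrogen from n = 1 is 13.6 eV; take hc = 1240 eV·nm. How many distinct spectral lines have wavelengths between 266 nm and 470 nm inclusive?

Enumerate all n_i → n_f pairs with 1 ≤ n_f < n_i ≤ 8 and compute λ = 1240 / [13.6·9·(1/n_f² − 1/n_i²)].
Lines falling in [266, 470] nm: 6→4 (291.8 nm), 8→5 (415.6 nm), 5→4 (450.3 nm).

3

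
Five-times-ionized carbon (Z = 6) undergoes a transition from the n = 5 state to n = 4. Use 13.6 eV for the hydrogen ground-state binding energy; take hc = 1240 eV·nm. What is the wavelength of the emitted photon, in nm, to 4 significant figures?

For Z = 6 the level energies scale as Z², so the effective Rydberg energy is 13.6 × 36 = 489.6 eV.
ΔE = 489.6 × (1/4² − 1/5²) = 489.6 × 0.02250 = 11.02 eV.
λ = hc/ΔE = 1240 / 11.02 = 112.6 nm.

112.6 nm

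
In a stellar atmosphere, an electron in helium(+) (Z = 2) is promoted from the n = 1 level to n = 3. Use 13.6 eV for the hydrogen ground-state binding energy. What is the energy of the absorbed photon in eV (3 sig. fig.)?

48.4 eV

The Bohr energies scale as Z², so for Z = 2: E_n = −54.40/n² eV.
E_3 = −54.40/9 = −6.044 eV and E_1 = −54.40/1 = −54.40 eV.
The photon energy is |E_3 − E_1| = 48.4 eV.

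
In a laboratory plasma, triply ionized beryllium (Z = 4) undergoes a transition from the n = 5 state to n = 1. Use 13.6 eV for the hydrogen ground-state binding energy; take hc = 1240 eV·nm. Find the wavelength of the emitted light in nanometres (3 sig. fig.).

For Z = 4 the level energies scale as Z², so the effective Rydberg energy is 13.6 × 16 = 217.6 eV.
ΔE = 217.6 × (1/1² − 1/5²) = 217.6 × 0.9600 = 208.9 eV.
λ = hc/ΔE = 1240 / 208.9 = 5.94 nm.

5.94 nm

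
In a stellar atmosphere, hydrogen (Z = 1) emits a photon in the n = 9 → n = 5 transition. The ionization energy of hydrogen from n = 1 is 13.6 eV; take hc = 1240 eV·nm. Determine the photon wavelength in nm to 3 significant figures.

3300 nm

ΔE = 13.60 × (1/5² − 1/9²) = 13.60 × 0.02765 = 0.3761 eV.
λ = hc/ΔE = 1240 / 0.3761 = 3300 nm.
This line belongs to the Pfund series.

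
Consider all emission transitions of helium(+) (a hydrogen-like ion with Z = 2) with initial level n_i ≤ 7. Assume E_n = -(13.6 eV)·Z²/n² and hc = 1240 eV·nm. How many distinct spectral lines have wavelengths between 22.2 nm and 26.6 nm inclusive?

Enumerate all n_i → n_f pairs with 1 ≤ n_f < n_i ≤ 7 and compute λ = 1240 / [13.6·4·(1/n_f² − 1/n_i²)].
Lines falling in [22.2, 26.6] nm: 7→1 (23.27 nm), 6→1 (23.45 nm), 5→1 (23.74 nm), 4→1 (24.31 nm), 3→1 (25.64 nm).

5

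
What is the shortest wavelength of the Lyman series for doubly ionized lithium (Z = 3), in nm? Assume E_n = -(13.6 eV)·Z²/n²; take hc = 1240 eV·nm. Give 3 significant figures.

The Lyman series has lower level n_f = 1; the series limit corresponds to n_i → ∞.
ΔE_max = 13.6 × 9 / 1² = 122.4 eV.
λ_min = 1240 / 122.4 = 10.1 nm.

10.1 nm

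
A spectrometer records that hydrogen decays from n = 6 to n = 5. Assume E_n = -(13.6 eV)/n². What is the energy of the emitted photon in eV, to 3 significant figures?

E_6 = −13.60/36 = −0.3778 eV and E_5 = −13.60/25 = −0.5440 eV.
The photon energy is |E_6 − E_5| = 0.166 eV.

0.166 eV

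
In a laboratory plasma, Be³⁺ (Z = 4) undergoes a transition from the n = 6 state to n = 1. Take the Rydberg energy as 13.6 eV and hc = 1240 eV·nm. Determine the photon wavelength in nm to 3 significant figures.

For Z = 4 the level energies scale as Z², so the effective Rydberg energy is 13.6 × 16 = 217.6 eV.
ΔE = 217.6 × (1/1² − 1/6²) = 217.6 × 0.9722 = 211.6 eV.
λ = hc/ΔE = 1240 / 211.6 = 5.86 nm.

5.86 nm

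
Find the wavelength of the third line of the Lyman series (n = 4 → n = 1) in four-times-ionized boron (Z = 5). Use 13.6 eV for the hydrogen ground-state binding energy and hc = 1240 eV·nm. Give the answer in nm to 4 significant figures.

The Lyman series terminates on n_f = 1; the third line has n_i = 1+3 = 4.
ΔE = 340.0 × (1/1² − 1/4²) = 318.8 eV.
λ = 1240 / 318.8 = 3.890 nm.

3.890 nm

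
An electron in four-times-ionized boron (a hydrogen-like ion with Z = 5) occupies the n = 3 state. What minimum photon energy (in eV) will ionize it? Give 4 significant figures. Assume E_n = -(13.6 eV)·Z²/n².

37.78 eV

E_n = −13.6 Z²/n² = −340.0/n² eV for Z = 5.
E_3 = −340.0/9 = −37.78 eV, so ionization (to E = 0) requires 37.78 eV.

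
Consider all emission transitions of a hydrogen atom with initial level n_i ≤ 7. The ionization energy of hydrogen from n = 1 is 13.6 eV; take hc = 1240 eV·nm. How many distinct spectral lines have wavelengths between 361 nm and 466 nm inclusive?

Enumerate all n_i → n_f pairs with 1 ≤ n_f < n_i ≤ 7 and compute λ = 1240 / [13.6·1·(1/n_f² − 1/n_i²)].
Lines falling in [361, 466] nm: 7→2 (397.1 nm), 6→2 (410.3 nm), 5→2 (434.2 nm).

3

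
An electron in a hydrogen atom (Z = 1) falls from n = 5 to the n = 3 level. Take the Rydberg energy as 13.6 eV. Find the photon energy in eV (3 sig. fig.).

E_5 = −13.60/25 = −0.5440 eV and E_3 = −13.60/9 = −1.511 eV.
The photon energy is |E_5 − E_3| = 0.967 eV.

0.967 eV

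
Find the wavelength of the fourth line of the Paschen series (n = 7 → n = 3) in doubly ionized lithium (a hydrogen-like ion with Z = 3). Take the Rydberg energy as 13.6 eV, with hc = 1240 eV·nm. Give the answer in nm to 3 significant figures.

112 nm

The Paschen series terminates on n_f = 3; the fourth line has n_i = 3+4 = 7.
ΔE = 122.4 × (1/3² − 1/7²) = 11.10 eV.
λ = 1240 / 11.10 = 112 nm.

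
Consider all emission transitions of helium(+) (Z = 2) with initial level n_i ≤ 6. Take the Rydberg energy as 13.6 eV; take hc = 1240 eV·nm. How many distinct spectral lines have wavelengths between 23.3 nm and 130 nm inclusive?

8

Enumerate all n_i → n_f pairs with 1 ≤ n_f < n_i ≤ 6 and compute λ = 1240 / [13.6·4·(1/n_f² − 1/n_i²)].
Lines falling in [23.3, 130] nm: 6→1 (23.45 nm), 5→1 (23.74 nm), 4→1 (24.31 nm), 3→1 (25.64 nm), 2→1 (30.39 nm), 6→2 (102.6 nm), 5→2 (108.5 nm), 4→2 (121.6 nm).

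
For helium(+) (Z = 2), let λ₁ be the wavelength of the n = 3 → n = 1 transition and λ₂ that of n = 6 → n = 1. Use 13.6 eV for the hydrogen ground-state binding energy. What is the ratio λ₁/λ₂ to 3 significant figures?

λ ∝ 1/ΔE ∝ 1/(1/n_f² − 1/n_i²), and the Z² and hc factors cancel in the ratio.
λ₁/λ₂ = (1/1² − 1/6²)/(1/1² − 1/3²) = 0.9722/0.8889 = 1.09.

1.09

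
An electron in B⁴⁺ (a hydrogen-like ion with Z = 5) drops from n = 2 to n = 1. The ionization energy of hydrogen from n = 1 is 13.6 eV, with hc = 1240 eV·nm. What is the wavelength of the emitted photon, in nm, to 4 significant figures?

For Z = 5 the level energies scale as Z², so the effective Rydberg energy is 13.6 × 25 = 340.0 eV.
ΔE = 340.0 × (1/1² − 1/2²) = 340.0 × 0.7500 = 255.0 eV.
λ = hc/ΔE = 1240 / 255.0 = 4.863 nm.

4.863 nm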